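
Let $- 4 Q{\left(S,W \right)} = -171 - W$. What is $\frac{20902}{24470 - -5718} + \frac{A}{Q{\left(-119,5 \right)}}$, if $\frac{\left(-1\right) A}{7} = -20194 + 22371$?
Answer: $- \frac{114778811}{332068} \approx -345.65$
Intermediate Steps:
$Q{\left(S,W \right)} = \frac{171}{4} + \frac{W}{4}$ ($Q{\left(S,W \right)} = - \frac{-171 - W}{4} = \frac{171}{4} + \frac{W}{4}$)
$A = -15239$ ($A = - 7 \left(-20194 + 22371\right) = \left(-7\right) 2177 = -15239$)
$\frac{20902}{24470 - -5718} + \frac{A}{Q{\left(-119,5 \right)}} = \frac{20902}{24470 - -5718} - \frac{15239}{\frac{171}{4} + \frac{1}{4} \cdot 5} = \frac{20902}{24470 + 5718} - \frac{15239}{\frac{171}{4} + \frac{5}{4}} = \frac{20902}{30188} - \frac{15239}{44} = 20902 \cdot \frac{1}{30188} - \frac{15239}{44} = \frac{10451}{15094} - \frac{15239}{44} = - \frac{114778811}{332068}$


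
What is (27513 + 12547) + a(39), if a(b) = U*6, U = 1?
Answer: 40066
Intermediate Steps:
a(b) = 6 (a(b) = 1*6 = 6)
(27513 + 12547) + a(39) = (27513 + 12547) + 6 = 40060 + 6 = 40066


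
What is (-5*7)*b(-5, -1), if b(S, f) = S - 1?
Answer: 210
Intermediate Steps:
b(S, f) = -1 + S
(-5*7)*b(-5, -1) = (-5*7)*(-1 - 5) = -35*(-6) = 210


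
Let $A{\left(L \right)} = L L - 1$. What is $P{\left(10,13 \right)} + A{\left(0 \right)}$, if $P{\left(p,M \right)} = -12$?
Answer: $-13$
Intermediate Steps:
$A{\left(L \right)} = -1 + L^{2}$ ($A{\left(L \right)} = L^{2} - 1 = -1 + L^{2}$)
$P{\left(10,13 \right)} + A{\left(0 \right)} = -12 - \left(1 - 0^{2}\right) = -12 + \left(-1 + 0\right) = -12 - 1 = -13$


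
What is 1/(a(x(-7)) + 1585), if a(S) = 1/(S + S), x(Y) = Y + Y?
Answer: 28/44379 ≈ 0.00063093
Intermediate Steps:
x(Y) = 2*Y
a(S) = 1/(2*S)
1/(a(x(-7)) + 1585) = 1/(1/(2*((2*(-7)))) + 1585) = 1/((½)/(-14) + 1585) = 1/((½)*(-1/14) + 1585) = 1/(-1/28 + 1585) = 1/(44379/28) = 28/44379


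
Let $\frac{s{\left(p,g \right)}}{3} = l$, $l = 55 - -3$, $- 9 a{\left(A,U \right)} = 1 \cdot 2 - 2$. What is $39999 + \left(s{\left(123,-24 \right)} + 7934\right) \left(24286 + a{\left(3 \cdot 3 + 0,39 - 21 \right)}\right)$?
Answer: $196950887$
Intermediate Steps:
$a{\left(A,U \right)} = 0$ ($a{\left(A,U \right)} = - \frac{1 \cdot 2 - 2}{9} = - \frac{2 - 2}{9} = \left(- \frac{1}{9}\right) 0 = 0$)
$l = 58$ ($l = 55 + 3 = 58$)
$s{\left(p,g \right)} = 174$ ($s{\left(p,g \right)} = 3 \cdot 58 = 174$)
$39999 + \left(s{\left(123,-24 \right)} + 7934\right) \left(24286 + a{\left(3 \cdot 3 + 0,39 - 21 \right)}\right) = 39999 + \left(174 + 7934\right) \left(24286 + 0\right) = 39999 + 8108 \cdot 24286 = 39999 + 196910888 = 196950887$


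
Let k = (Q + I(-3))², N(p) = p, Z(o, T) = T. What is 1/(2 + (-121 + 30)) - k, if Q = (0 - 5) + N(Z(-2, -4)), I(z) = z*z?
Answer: -1/89 ≈ -0.011236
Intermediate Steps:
I(z) = z²
Q = -9 (Q = (0 - 5) - 4 = -5 - 4 = -9)
k = 0 (k = (-9 + (-3)²)² = (-9 + 9)² = 0² = 0)
1/(2 + (-121 + 30)) - k = 1/(2 + (-121 + 30)) - 1*0 = 1/(2 - 91) + 0 = 1/(-89) + 0 = -1/89 + 0 = -1/89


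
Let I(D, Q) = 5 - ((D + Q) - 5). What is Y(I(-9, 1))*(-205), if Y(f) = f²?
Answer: -66420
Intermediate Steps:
I(D, Q) = 10 - D - Q (I(D, Q) = 5 - (-5 + D + Q) = 5 + (5 - D - Q) = 10 - D - Q)
Y(I(-9, 1))*(-205) = (10 - 1*(-9) - 1*1)²*(-205) = (10 + 9 - 1)²*(-205) = 18²*(-205) = 324*(-205) = -66420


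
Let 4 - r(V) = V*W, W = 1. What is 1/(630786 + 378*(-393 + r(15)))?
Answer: 1/478074 ≈ 2.0917e-6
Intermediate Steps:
r(V) = 4 - V
1/(630786 + 378*(-393 + r(15))) = 1/(630786 + 378*(-393 + (4 - 1*15))) = 1/(630786 + 378*(-393 + (4 - 15))) = 1/(630786 + 378*(-393 - 11)) = 1/(630786 + 378*(-404)) = 1/(630786 - 152712) = 1/478074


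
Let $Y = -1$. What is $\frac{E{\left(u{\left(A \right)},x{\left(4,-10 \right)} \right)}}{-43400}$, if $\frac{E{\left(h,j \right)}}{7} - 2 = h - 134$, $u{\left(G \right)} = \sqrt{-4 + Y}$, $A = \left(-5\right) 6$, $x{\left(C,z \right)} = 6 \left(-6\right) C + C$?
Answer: $\frac{33}{1550} - \frac{i \sqrt{5}}{6200} \approx 0.02129 - 0.00036066 i$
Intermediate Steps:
$x{\left(C,z \right)} = - 35 C$ ($x{\left(C,z \right)} = - 36 C + C = - 35 C$)
$A = -30$
$u{\left(G \right)} = i \sqrt{5}$ ($u{\left(G \right)} = \sqrt{-4 - 1} = \sqrt{-5} = i \sqrt{5}$)
$E{\left(h,j \right)} = -924 + 7 h$ ($E{\left(h,j \right)} = 14 + 7 \left(h - 134\right) = 14 + 7 \left(-134 + h\right) = 14 + \left(-938 + 7 h\right) = -924 + 7 h$)
$\frac{E{\left(u{\left(A \right)},x{\left(4,-10 \right)} \right)}}{-43400} = \frac{-924 + 7 i \sqrt{5}}{-43400} = \left(-924 + 7 i \sqrt{5}\right) \left(- \frac{1}{43400}\right) = \frac{33}{1550} - \frac{i \sqrt{5}}{6200}$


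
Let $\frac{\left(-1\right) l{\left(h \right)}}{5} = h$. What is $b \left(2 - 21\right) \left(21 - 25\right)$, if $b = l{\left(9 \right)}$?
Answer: $-3420$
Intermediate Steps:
$l{\left(h \right)} = - 5 h$
$b = -45$ ($b = \left(-5\right) 9 = -45$)
$b \left(2 - 21\right) \left(21 - 25\right) = - 45 \left(2 - 21\right) \left(21 - 25\right) = - 45 \left(\left(-19\right) \left(-4\right)\right) = \left(-45\right) 76 = -3420$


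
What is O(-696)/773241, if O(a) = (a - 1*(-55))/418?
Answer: -641/323214738 ≈ -1.9832e-6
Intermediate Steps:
O(a) = 5/38 + a/418 (O(a) = (a + 55)*(1/418) = (55 + a)*(1/418) = 5/38 + a/418)
O(-696)/773241 = (5/38 + (1/418)*(-696))/773241 = (5/38 - 348/209)*(1/773241) = -641/418*1/773241 = -641/323214738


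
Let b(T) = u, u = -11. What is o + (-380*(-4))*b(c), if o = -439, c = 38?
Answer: -17159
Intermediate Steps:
b(T) = -11
o + (-380*(-4))*b(c) = -439 - 380*(-4)*(-11) = -439 + 1520*(-11) = -439 - 16720 = -17159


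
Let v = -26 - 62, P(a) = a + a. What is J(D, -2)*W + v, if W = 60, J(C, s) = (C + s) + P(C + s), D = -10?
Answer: -2248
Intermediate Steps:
P(a) = 2*a
J(C, s) = 3*C + 3*s (J(C, s) = (C + s) + 2*(C + s) = (C + s) + (2*C + 2*s) = 3*C + 3*s)
v = -88
J(D, -2)*W + v = (3*(-10) + 3*(-2))*60 - 88 = (-30 - 6)*60 - 88 = -36*60 - 88 = -2160 - 88 = -2248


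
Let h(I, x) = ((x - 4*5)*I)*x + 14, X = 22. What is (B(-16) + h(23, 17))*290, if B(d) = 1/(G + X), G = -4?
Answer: -3024845/9 ≈ -3.3609e+5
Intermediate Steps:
h(I, x) = 14 + I*x*(-20 + x) (h(I, x) = ((x - 20)*I)*x + 14 = ((-20 + x)*I)*x + 14 = (I*(-20 + x))*x + 14 = I*x*(-20 + x) + 14 = 14 + I*x*(-20 + x))
B(d) = 1/18 (B(d) = 1/(-4 + 22) = 1/18)
(B(-16) + h(23, 17))*290 = (1/18 + (14 + 23*17² - 20*23*17))*290 = (1/18 + (14 + 23*289 - 7820))*290 = (1/18 + (14 + 6647 - 7820))*290 = (1/18 - 1159)*290 = -20861/18*290 = -3024845/9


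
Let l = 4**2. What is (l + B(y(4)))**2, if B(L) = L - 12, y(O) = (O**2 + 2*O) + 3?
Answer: 961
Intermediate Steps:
y(O) = 3 + O**2 + 2*O
B(L) = -12 + L
l = 16
(l + B(y(4)))**2 = (16 + (-12 + (3 + 4**2 + 2*4)))**2 = (16 + (-12 + (3 + 16 + 8)))**2 = (16 + (-12 + 27))**2 = (16 + 15)**2 = 31**2 = 961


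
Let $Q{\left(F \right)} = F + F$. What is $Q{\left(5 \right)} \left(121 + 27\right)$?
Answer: $1480$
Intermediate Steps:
$Q{\left(F \right)} = 2 F$
$Q{\left(5 \right)} \left(121 + 27\right) = 2 \cdot 5 \left(121 + 27\right) = 10 \cdot 148 = 1480$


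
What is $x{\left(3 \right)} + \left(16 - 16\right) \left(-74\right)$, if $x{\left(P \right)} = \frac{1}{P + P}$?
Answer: $\frac{1}{6} \approx 0.16667$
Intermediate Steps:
$x{\left(P \right)} = \frac{1}{2 P}$
$x{\left(3 \right)} + \left(16 - 16\right) \left(-74\right) = \frac{1}{2 \cdot 3} + \left(16 - 16\right) \left(-74\right) = \frac{1}{2} \cdot \frac{1}{3} + 0 \left(-74\right) = \frac{1}{6} + 0 = \frac{1}{6}$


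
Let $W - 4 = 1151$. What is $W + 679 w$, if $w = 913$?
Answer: $621082$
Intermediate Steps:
$W = 1155$ ($W = 4 + 1151 = 1155$)
$W + 679 w = 1155 + 679 \cdot 913 = 1155 + 619927 = 621082$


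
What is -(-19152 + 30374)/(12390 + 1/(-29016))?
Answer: -325617552/359508239 ≈ -0.90573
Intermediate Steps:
-(-19152 + 30374)/(12390 + 1/(-29016)) = -11222/(12390 - 1/29016) = -11222/359508239/29016 = -11222*29016/359508239 = -1*325617552/359508239 = -325617552/359508239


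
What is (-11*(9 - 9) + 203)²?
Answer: 41209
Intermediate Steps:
(-11*(9 - 9) + 203)² = (-11*0 + 203)² = (0 + 203)² = 203² = 41209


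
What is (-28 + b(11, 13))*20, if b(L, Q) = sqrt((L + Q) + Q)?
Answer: -560 + 20*sqrt(37) ≈ -438.34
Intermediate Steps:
b(L, Q) = sqrt(L + 2*Q)
(-28 + b(11, 13))*20 = (-28 + sqrt(11 + 2*13))*20 = (-28 + sqrt(11 + 26))*20 = (-28 + sqrt(37))*20 = -560 + 20*sqrt(37)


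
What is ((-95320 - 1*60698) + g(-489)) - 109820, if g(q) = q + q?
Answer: -266816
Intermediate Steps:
g(q) = 2*q
((-95320 - 1*60698) + g(-489)) - 109820 = ((-95320 - 1*60698) + 2*(-489)) - 109820 = ((-95320 - 60698) - 978) - 109820 = (-156018 - 978) - 109820 = -156996 - 109820 = -266816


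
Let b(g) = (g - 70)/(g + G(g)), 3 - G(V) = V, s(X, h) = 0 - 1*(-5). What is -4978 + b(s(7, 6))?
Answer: -14999/3 ≈ -4999.7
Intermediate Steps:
s(X, h) = 5 (s(X, h) = 0 + 5 = 5)
G(V) = 3 - V
b(g) = -70/3 + g/3 (b(g) = (g - 70)/(g + (3 - g)) = (-70 + g)/3 = (-70 + g)*(⅓) = -70/3 + g/3)
-4978 + b(s(7, 6)) = -4978 + (-70/3 + (⅓)*5) = -4978 + (-70/3 + 5/3) = -4978 - 65/3 = -14999/3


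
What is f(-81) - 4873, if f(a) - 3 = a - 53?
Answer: -5004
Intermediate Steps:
f(a) = -50 + a (f(a) = 3 + (a - 53) = 3 + (-53 + a) = -50 + a)
f(-81) - 4873 = (-50 - 81) - 4873 = -131 - 4873 = -5004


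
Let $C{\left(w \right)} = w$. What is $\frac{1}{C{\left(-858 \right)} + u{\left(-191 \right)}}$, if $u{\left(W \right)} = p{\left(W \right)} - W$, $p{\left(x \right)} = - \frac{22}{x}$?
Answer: $- \frac{191}{127375} \approx -0.0014995$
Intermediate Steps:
$u{\left(W \right)} = - W - \frac{22}{W}$ ($u{\left(W \right)} = - \frac{22}{W} - W = - W - \frac{22}{W}$)
$\frac{1}{C{\left(-858 \right)} + u{\left(-191 \right)}} = \frac{1}{-858 - \left(-191 + \frac{22}{-191}\right)} = \frac{1}{-858 + \left(191 - - \frac{22}{191}\right)} = \frac{1}{-858 + \left(191 + \frac{22}{191}\right)} = \frac{1}{-858 + \frac{36503}{191}} = \frac{1}{- \frac{127375}{191}} = - \frac{191}{127375}$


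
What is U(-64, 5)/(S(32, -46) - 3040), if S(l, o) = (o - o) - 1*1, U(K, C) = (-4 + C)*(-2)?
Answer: 2/3041 ≈ 0.00065768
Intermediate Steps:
U(K, C) = 8 - 2*C
S(l, o) = -1 (S(l, o) = 0 - 1 = -1)
U(-64, 5)/(S(32, -46) - 3040) = (8 - 2*5)/(-1 - 3040) = (8 - 10)/(-3041) = -2*(-1/3041) = 2/3041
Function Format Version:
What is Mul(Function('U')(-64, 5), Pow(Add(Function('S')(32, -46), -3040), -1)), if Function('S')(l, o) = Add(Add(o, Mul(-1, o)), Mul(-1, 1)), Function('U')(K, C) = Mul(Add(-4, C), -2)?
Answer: Rational(2, 3041) ≈ 0.00065768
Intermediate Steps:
Function('U')(K, C) = Add(8, Mul(-2, C))
Function('S')(l, o) = -1 (Function('S')(l, o) = Add(0, -1) = -1)
Mul(Function('U')(-64, 5), Pow(Add(Function('S')(32, -46), -3040), -1)) = Mul(Add(8, Mul(-2, 5)), Pow(Add(-1, -3040), -1)) = Mul(Add(8, -10), Pow(-3041, -1)) = Mul(-2, Rational(-1, 3041)) = Rational(2, 3041)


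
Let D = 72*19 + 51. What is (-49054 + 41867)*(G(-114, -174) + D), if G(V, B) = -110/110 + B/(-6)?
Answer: -10399589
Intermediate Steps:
G(V, B) = -1 - B/6 (G(V, B) = -110*1/110 + B*(-⅙) = -1 - B/6)
D = 1419 (D = 1368 + 51 = 1419)
(-49054 + 41867)*(G(-114, -174) + D) = (-49054 + 41867)*((-1 - ⅙*(-174)) + 1419) = -7187*((-1 + 29) + 1419) = -7187*(28 + 1419) = -7187*1447 = -10399589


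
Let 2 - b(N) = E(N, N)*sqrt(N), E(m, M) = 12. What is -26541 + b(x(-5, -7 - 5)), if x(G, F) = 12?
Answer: -26539 - 24*sqrt(3) ≈ -26581.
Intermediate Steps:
b(N) = 2 - 12*sqrt(N)
-26541 + b(x(-5, -7 - 5)) = -26541 + (2 - 24*sqrt(3)) = -26539 - 24*sqrt(3)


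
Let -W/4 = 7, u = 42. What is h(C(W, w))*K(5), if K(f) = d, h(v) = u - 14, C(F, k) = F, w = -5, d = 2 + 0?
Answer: 56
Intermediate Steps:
d = 2
W = -28 (W = -4*7 = -28)
h(v) = 28 (h(v) = 42 - 14 = 28)
K(f) = 2
h(C(W, w))*K(5) = 28*2 = 56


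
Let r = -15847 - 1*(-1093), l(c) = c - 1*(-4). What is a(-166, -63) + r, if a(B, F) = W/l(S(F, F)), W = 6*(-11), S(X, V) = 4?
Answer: -59049/4 ≈ -14762.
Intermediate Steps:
W = -66
l(c) = 4 + c (l(c) = c + 4 = 4 + c)
r = -14754 (r = -15847 + 1093 = -14754)
a(B, F) = -33/4 (a(B, F) = -66/(4 + 4) = -66/8 = -66*⅛ = -33/4)
a(-166, -63) + r = -33/4 - 14754 = -59049/4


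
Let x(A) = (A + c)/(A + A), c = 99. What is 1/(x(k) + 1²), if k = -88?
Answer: 16/15 ≈ 1.0667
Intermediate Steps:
x(A) = (99 + A)/(2*A) (x(A) = (A + 99)/(A + A) = (99 + A)/((2*A)) = (99 + A)*(1/(2*A)) = (99 + A)/(2*A))
1/(x(k) + 1²) = 1/((½)*(99 - 88)/(-88) + 1²) = 1/((½)*(-1/88)*11 + 1) = 1/(-1/16 + 1) = 1/(15/16) = 16/15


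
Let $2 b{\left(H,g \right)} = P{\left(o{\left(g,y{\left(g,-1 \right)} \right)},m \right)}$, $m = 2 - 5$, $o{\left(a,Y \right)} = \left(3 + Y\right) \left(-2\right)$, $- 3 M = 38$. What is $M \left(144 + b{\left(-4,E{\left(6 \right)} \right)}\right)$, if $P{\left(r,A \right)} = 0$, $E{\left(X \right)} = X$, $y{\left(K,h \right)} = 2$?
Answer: $-1824$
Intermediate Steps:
$M = - \frac{38}{3}$ ($M = \left(- \frac{1}{3}\right) 38 = - \frac{38}{3} \approx -12.667$)
$o{\left(a,Y \right)} = -6 - 2 Y$
$m = -3$
$b{\left(H,g \right)} = 0$ ($b{\left(H,g \right)} = \frac{1}{2} \cdot 0 = 0$)
$M \left(144 + b{\left(-4,E{\left(6 \right)} \right)}\right) = - \frac{38 \left(144 + 0\right)}{3} = \left(- \frac{38}{3}\right) 144 = -1824$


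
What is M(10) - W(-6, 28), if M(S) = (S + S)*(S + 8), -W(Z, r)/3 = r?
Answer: 444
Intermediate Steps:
W(Z, r) = -3*r
M(S) = 2*S*(8 + S) (M(S) = (2*S)*(8 + S) = 2*S*(8 + S))
M(10) - W(-6, 28) = 2*10*(8 + 10) - (-3)*28 = 2*10*18 - 1*(-84) = 360 + 84 = 444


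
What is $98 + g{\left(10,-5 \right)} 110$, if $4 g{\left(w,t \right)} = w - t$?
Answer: $\frac{1021}{2} \approx 510.5$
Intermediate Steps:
$g{\left(w,t \right)} = - \frac{t}{4} + \frac{w}{4}$ ($g{\left(w,t \right)} = \frac{w - t}{4} = - \frac{t}{4} + \frac{w}{4}$)
$98 + g{\left(10,-5 \right)} 110 = 98 + \left(\left(- \frac{1}{4}\right) \left(-5\right) + \frac{1}{4} \cdot 10\right) 110 = 98 + \left(\frac{5}{4} + \frac{5}{2}\right) 110 = 98 + \frac{15}{4} \cdot 110 = 98 + \frac{825}{2} = \frac{1021}{2}$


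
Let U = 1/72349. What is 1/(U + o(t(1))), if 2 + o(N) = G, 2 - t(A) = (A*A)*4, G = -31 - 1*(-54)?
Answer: 72349/1519330 ≈ 0.047619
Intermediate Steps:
G = 23 (G = -31 + 54 = 23)
t(A) = 2 - 4*A**2 (t(A) = 2 - A*A*4 = 2 - A**2*4 = 2 - 4*A**2)
o(N) = 21 (o(N) = -2 + 23 = 21)
U = 1/72349 ≈ 1.3822e-5
1/(U + o(t(1))) = 1/(1/72349 + 21) = 1/(1519330/72349) = 72349/1519330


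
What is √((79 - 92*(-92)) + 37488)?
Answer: √46031 ≈ 214.55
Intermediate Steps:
√((79 - 92*(-92)) + 37488) = √((79 + 8464) + 37488) = √(8543 + 37488) = √46031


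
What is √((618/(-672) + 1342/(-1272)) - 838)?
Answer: I*√16648553397/4452 ≈ 28.982*I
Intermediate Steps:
√((618/(-672) + 1342/(-1272)) - 838) = √((618*(-1/672) + 1342*(-1/1272)) - 838) = √((-103/112 - 671/636) - 838) = √(-35165/17808 - 838) = √(-14958269/17808) = I*√16648553397/4452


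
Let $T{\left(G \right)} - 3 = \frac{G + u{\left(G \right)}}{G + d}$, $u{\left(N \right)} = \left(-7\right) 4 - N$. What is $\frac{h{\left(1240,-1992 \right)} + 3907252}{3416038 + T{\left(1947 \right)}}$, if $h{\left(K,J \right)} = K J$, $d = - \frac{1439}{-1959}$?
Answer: $\frac{685461341158}{1629285872155} \approx 0.42071$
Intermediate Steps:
$u{\left(N \right)} = -28 - N$
$d = \frac{1439}{1959}$ ($d = \left(-1439\right) \left(- \frac{1}{1959}\right) = \frac{1439}{1959} \approx 0.73456$)
$T{\left(G \right)} = 3 - \frac{28}{\frac{1439}{1959} + G}$ ($T{\left(G \right)} = 3 + \frac{G - \left(28 + G\right)}{G + \frac{1439}{1959}} = 3 - \frac{28}{\frac{1439}{1959} + G}$)
$h{\left(K,J \right)} = J K$
$\frac{h{\left(1240,-1992 \right)} + 3907252}{3416038 + T{\left(1947 \right)}} = \frac{\left(-1992\right) 1240 + 3907252}{3416038 + \frac{9 \left(-5615 + 653 \cdot 1947\right)}{1439 + 1959 \cdot 1947}} = \frac{-2470080 + 3907252}{3416038 + \frac{9 \left(-5615 + 1271391\right)}{1439 + 3814173}} = \frac{1437172}{3416038 + 9 \cdot \frac{1}{3815612} \cdot 1265776} = \frac{1437172}{3416038 + \frac{2847996}{953903}} = \frac{1437172}{\frac{3258571744310}{953903}} = 1437172 \cdot \frac{953903}{3258571744310} = \frac{685461341158}{1629285872155}$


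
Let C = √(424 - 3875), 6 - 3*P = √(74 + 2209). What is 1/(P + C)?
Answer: 3/(6 - √2283 + 3*I*√3451) ≈ -0.0038209 - 0.016117*I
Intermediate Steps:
P = 2 - √2283/3 (P = 2 - √(74 + 2209)/3 = 2 - √2283/3 ≈ -13.927)
C = I*√3451 (C = √(-3451) = I*√3451 ≈ 58.745*I)
1/(P + C) = 1/((2 - √2283/3) + I*√3451) = 1/(2 - √2283/3 + I*√3451)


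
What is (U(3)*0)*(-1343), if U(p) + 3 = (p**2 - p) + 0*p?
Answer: 0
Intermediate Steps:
U(p) = -3 + p**2 - p (U(p) = -3 + ((p**2 - p) + 0*p) = -3 + ((p**2 - p) + 0) = -3 + (p**2 - p) = -3 + p**2 - p)
(U(3)*0)*(-1343) = ((-3 + 3**2 - 1*3)*0)*(-1343) = ((-3 + 9 - 3)*0)*(-1343) = (3*0)*(-1343) = 0*(-1343) = 0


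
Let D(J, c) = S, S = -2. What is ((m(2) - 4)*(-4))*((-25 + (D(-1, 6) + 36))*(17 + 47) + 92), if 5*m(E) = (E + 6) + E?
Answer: 5344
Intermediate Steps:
m(E) = 6/5 + 2*E/5 (m(E) = ((E + 6) + E)/5 = ((6 + E) + E)/5 = (6 + 2*E)/5 = 6/5 + 2*E/5)
D(J, c) = -2
((m(2) - 4)*(-4))*((-25 + (D(-1, 6) + 36))*(17 + 47) + 92) = (((6/5 + (⅖)*2) - 4)*(-4))*((-25 + (-2 + 36))*(17 + 47) + 92) = (((6/5 + ⅘) - 4)*(-4))*((-25 + 34)*64 + 92) = ((2 - 4)*(-4))*(9*64 + 92) = (-2*(-4))*(576 + 92) = 8*668 = 5344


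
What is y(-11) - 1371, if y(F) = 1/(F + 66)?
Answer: -75404/55 ≈ -1371.0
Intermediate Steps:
y(F) = 1/(66 + F)
y(-11) - 1371 = 1/(66 - 11) - 1371 = 1/55 - 1371 = -75404/55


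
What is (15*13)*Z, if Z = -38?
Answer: -7410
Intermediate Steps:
(15*13)*Z = (15*13)*(-38) = 195*(-38) = -7410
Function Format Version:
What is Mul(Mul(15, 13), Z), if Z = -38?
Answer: -7410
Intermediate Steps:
Mul(Mul(15, 13), Z) = Mul(Mul(15, 13), -38) = Mul(195, -38) = -7410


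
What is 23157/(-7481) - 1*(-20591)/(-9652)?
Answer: -377552635/72206612 ≈ -5.2288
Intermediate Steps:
23157/(-7481) - 1*(-20591)/(-9652) = 23157*(-1/7481) + 20591*(-1/9652) = -23157/7481 - 20591/9652 = -377552635/72206612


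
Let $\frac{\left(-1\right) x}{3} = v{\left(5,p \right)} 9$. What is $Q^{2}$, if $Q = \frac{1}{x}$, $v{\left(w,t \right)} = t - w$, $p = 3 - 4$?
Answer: $\frac{1}{26244} \approx 3.8104 \cdot 10^{-5}$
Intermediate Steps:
$p = -1$
$x = 162$ ($x = - 3 \left(-1 - 5\right) 9 = - 3 \left(\left(-6\right) 9\right) = \left(-3\right) \left(-54\right) = 162$)
$Q = \frac{1}{162} \approx 0.0061728$
$Q^{2} = \left(\frac{1}{162}\right)^{2} = \frac{1}{26244}$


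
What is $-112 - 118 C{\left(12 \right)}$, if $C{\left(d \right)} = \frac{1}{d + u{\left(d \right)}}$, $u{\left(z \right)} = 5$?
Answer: $- \frac{2022}{17} \approx -118.94$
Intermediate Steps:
$C{\left(d \right)} = \frac{1}{5 + d}$ ($C{\left(d \right)} = \frac{1}{d + 5} = \frac{1}{5 + d}$)
$-112 - 118 C{\left(12 \right)} = -112 - \frac{118}{5 + 12} = -112 - \frac{118}{17} = - \frac{2022}{17}$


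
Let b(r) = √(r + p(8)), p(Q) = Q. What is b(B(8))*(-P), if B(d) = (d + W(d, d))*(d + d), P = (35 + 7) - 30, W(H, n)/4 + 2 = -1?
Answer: -24*I*√14 ≈ -89.8*I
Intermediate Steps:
W(H, n) = -12 (W(H, n) = -8 + 4*(-1) = -8 - 4 = -12)
P = 12 (P = 42 - 30 = 12)
B(d) = 2*d*(-12 + d) (B(d) = (d - 12)*(d + d) = (-12 + d)*(2*d) = 2*d*(-12 + d))
b(r) = √(8 + r) (b(r) = √(r + 8) = √(8 + r))
b(B(8))*(-P) = √(8 + 2*8*(-12 + 8))*(-1*12) = √(8 + 2*8*(-4))*(-12) = √(8 - 64)*(-12) = √(-56)*(-12) = (2*I*√14)*(-12) = -24*I*√14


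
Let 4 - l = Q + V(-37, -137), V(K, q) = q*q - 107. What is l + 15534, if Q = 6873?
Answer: -9997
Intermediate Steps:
V(K, q) = -107 + q² (V(K, q) = q² - 107 = -107 + q²)
l = -25531 (l = 4 - (6873 + (-107 + (-137)²)) = 4 - (6873 + (-107 + 18769)) = 4 - (6873 + 18662) = 4 - 1*25535 = 4 - 25535 = -25531)
l + 15534 = -25531 + 15534 = -9997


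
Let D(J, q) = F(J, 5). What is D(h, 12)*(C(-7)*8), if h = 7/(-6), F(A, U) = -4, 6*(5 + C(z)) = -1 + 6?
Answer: 400/3 ≈ 133.33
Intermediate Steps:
C(z) = -25/6 (C(z) = -5 + (-1 + 6)/6 = -5 + (⅙)*5 = -5 + ⅚ = -25/6)
h = -7/6 (h = 7*(-⅙) = -7/6 ≈ -1.1667)
D(J, q) = -4
D(h, 12)*(C(-7)*8) = -(-50)*8/3 = -4*(-100/3) = 400/3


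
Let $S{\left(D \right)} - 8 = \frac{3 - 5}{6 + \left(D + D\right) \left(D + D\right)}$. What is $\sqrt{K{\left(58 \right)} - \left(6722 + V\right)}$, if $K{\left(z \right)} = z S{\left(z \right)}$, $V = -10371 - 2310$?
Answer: $\frac{\sqrt{291002366305}}{6731} \approx 80.144$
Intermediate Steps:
$V = -12681$
$S{\left(D \right)} = 8 - \frac{2}{6 + 4 D^{2}}$ ($S{\left(D \right)} = 8 + \frac{3 - 5}{6 + \left(D + D\right) \left(D + D\right)} = 8 - \frac{2}{6 + 2 D 2 D} = 8 - \frac{2}{6 + 4 D^{2}}$)
$K{\left(z \right)} = \frac{z \left(23 + 16 z^{2}\right)}{3 + 2 z^{2}}$ ($K{\left(z \right)} = z \frac{23 + 16 z^{2}}{3 + 2 z^{2}} = \frac{z \left(23 + 16 z^{2}\right)}{3 + 2 z^{2}}$)
$\sqrt{K{\left(58 \right)} - \left(6722 + V\right)} = \sqrt{\frac{58 \left(23 + 16 \cdot 58^{2}\right)}{3 + 2 \cdot 58^{2}} - -5959} = \sqrt{\frac{58 \left(23 + 16 \cdot 3364\right)}{3 + 2 \cdot 3364} + \left(-6722 + 12681\right)} = \sqrt{\frac{58 \left(23 + 53824\right)}{3 + 6728} + 5959} = \sqrt{58 \cdot \frac{1}{6731} \cdot 53847 + 5959} = \sqrt{\frac{3123126}{6731} + 5959} = \sqrt{\frac{43233155}{6731}} = \frac{\sqrt{291002366305}}{6731}$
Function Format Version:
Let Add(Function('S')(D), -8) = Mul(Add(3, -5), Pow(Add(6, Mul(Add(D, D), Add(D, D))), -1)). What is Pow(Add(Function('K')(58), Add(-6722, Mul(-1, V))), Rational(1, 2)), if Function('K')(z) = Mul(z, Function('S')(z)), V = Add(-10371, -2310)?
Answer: Mul(Rational(1, 6731), Pow(291002366305, Rational(1, 2))) ≈ 80.144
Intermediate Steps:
V = -12681
Function('S')(D) = Add(8, Mul(-2, Pow(Add(6, Mul(4, Pow(D, 2))), -1))) (Function('S')(D) = Add(8, Mul(Add(3, -5), Pow(Add(6, Mul(Add(D, D), Add(D, D))), -1))) = Add(8, Mul(-2, Pow(Add(6, Mul(Mul(2, D), Mul(2, D))), -1))) = Add(8, Mul(-2, Pow(Add(6, Mul(4, Pow(D, 2))), -1))))
Function('K')(z) = Mul(z, Pow(Add(3, Mul(2, Pow(z, 2))), -1), Add(23, Mul(16, Pow(z, 2)))) (Function('K')(z) = Mul(z, Mul(Pow(Add(3, Mul(2, Pow(z, 2))), -1), Add(23, Mul(16, Pow(z, 2))))) = Mul(z, Pow(Add(3, Mul(2, Pow(z, 2))), -1), Add(23, Mul(16, Pow(z, 2)))))
Pow(Add(Function('K')(58), Add(-6722, Mul(-1, V))), Rational(1, 2)) = Pow(Add(Mul(58, Pow(Add(3, Mul(2, Pow(58, 2))), -1), Add(23, Mul(16, Pow(58, 2)))), Add(-6722, Mul(-1, -12681))), Rational(1, 2)) = Pow(Add(Mul(58, Pow(Add(3, Mul(2, 3364)), -1), Add(23, Mul(16, 3364))), Add(-6722, 12681)), Rational(1, 2)) = Pow(Add(Mul(58, Pow(Add(3, 6728), -1), Add(23, 53824)), 5959), Rational(1, 2)) = Pow(Add(Mul(58, Pow(6731, -1), 53847), 5959), Rational(1, 2)) = Pow(Add(Mul(58, Rational(1, 6731), 53847), 5959), Rational(1, 2)) = Pow(Add(Rational(3123126, 6731), 5959), Rational(1, 2)) = Pow(Rational(43233155, 6731), Rational(1, 2)) = Mul(Rational(1, 6731), Pow(291002366305, Rational(1, 2)))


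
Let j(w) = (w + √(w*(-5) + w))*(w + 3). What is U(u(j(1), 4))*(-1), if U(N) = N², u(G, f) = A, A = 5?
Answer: -25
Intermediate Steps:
j(w) = (3 + w)*(w + 2*√(-w)) (j(w) = (w + √(-5*w + w))*(3 + w) = (w + √(-4*w))*(3 + w) = (w + 2*√(-w))*(3 + w) = (3 + w)*(w + 2*√(-w)))
u(G, f) = 5
U(u(j(1), 4))*(-1) = 5²*(-1) = 25*(-1) = -25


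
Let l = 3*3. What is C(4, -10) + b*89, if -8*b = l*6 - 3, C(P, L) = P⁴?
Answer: -2491/8 ≈ -311.38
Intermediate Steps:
l = 9
b = -51/8 (b = -(9*6 - 3)/8 = -(54 - 3)/8 = -⅛*51 = -51/8 ≈ -6.3750)
C(4, -10) + b*89 = 4⁴ - 51/8*89 = 256 - 4539/8 = -2491/8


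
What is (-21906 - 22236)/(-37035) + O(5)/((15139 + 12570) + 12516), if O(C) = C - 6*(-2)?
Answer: 118416103/99315525 ≈ 1.1923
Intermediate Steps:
O(C) = 12 + C (O(C) = C + 12 = 12 + C)
(-21906 - 22236)/(-37035) + O(5)/((15139 + 12570) + 12516) = (-21906 - 22236)/(-37035) + (12 + 5)/((15139 + 12570) + 12516) = -44142*(-1/37035) + 17/(27709 + 12516) = 14714/12345 + 17/40225 = 118416103/99315525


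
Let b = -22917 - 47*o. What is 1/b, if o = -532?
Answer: 1/2087 ≈ 0.00047916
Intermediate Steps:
b = 2087 (b = -22917 - 47*(-532) = -22917 - 1*(-25004) = -22917 + 25004 = 2087)
1/b = 1/2087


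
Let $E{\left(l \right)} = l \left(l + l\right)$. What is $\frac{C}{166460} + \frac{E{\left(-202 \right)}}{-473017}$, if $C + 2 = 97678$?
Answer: $\frac{198889883}{480112255} \approx 0.41426$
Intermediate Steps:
$C = 97676$ ($C = -2 + 97678 = 97676$)
$E{\left(l \right)} = 2 l^{2}$ ($E{\left(l \right)} = l 2 l = 2 l^{2}$)
$\frac{C}{166460} + \frac{E{\left(-202 \right)}}{-473017} = \frac{97676}{166460} + \frac{2 \left(-202\right)^{2}}{-473017} = 97676 \cdot \frac{1}{166460} + 2 \cdot 40804 \left(- \frac{1}{473017}\right) = \frac{24419}{41615} + 81608 \left(- \frac{1}{473017}\right) = \frac{24419}{41615} - \frac{81608}{473017} = \frac{198889883}{480112255}$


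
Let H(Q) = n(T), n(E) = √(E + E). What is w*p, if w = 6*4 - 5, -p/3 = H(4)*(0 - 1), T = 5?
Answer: 57*√10 ≈ 180.25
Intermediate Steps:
n(E) = √2*√E (n(E) = √(2*E) = √2*√E)
H(Q) = √10 (H(Q) = √2*√5 = √10)
p = 3*√10 (p = -3*√10*(0 - 1) = -3*√10*(-1) = -(-3)*√10 = 3*√10 ≈ 9.4868)
w = 19 (w = 24 - 5 = 19)
w*p = 19*(3*√10) = 57*√10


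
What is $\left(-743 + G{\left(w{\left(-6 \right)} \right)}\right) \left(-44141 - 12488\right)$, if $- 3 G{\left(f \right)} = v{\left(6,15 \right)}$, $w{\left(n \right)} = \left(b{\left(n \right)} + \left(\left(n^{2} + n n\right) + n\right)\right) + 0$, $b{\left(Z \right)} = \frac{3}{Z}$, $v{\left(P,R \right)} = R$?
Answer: $42358492$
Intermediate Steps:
$w{\left(n \right)} = n + 2 n^{2} + \frac{3}{n}$ ($w{\left(n \right)} = \left(\frac{3}{n} + \left(\left(n^{2} + n n\right) + n\right)\right) + 0 = \left(\frac{3}{n} + \left(\left(n^{2} + n^{2}\right) + n\right)\right) + 0 = \left(\frac{3}{n} + \left(2 n^{2} + n\right)\right) + 0 = \left(\frac{3}{n} + \left(n + 2 n^{2}\right)\right) + 0 = \left(n + 2 n^{2} + \frac{3}{n}\right) + 0 = n + 2 n^{2} + \frac{3}{n}$)
$G{\left(f \right)} = -5$ ($G{\left(f \right)} = \left(- \frac{1}{3}\right) 15 = -5$)
$\left(-743 + G{\left(w{\left(-6 \right)} \right)}\right) \left(-44141 - 12488\right) = \left(-743 - 5\right) \left(-44141 - 12488\right) = \left(-748\right) \left(-56629\right) = 42358492$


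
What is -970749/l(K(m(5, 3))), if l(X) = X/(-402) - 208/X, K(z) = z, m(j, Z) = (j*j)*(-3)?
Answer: -9756027450/29747 ≈ -3.2797e+5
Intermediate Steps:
m(j, Z) = -3*j**2 (m(j, Z) = j**2*(-3) = -3*j**2)
l(X) = -208/X - X/402 (l(X) = X*(-1/402) - 208/X = -X/402 - 208/X = -208/X - X/402)
-970749/l(K(m(5, 3))) = -970749/(-208/((-3*5**2)) - (-1)*5**2/134) = -970749/(-208/((-3*25)) - (-1)*25/134) = -970749/(-208/(-75) - 1/402*(-75)) = -970749/(-208*(-1/75) + 25/134) = -970749/(208/75 + 25/134) = -970749/29747/10050 = -970749*10050/29747 = -9756027450/29747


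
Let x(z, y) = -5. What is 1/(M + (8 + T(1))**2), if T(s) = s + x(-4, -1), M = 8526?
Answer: 1/8542 ≈ 0.00011707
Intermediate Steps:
T(s) = -5 + s (T(s) = s - 5 = -5 + s)
1/(M + (8 + T(1))**2) = 1/(8526 + (8 + (-5 + 1))**2) = 1/(8526 + (8 - 4)**2) = 1/(8526 + 4**2) = 1/(8526 + 16) = 1/8542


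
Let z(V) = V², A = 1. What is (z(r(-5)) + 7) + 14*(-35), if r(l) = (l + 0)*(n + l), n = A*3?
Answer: -383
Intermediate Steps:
n = 3 (n = 1*3 = 3)
r(l) = l*(3 + l) (r(l) = (l + 0)*(3 + l) = l*(3 + l))
(z(r(-5)) + 7) + 14*(-35) = ((-5*(3 - 5))² + 7) + 14*(-35) = ((-5*(-2))² + 7) - 490 = (10² + 7) - 490 = (100 + 7) - 490 = 107 - 490 = -383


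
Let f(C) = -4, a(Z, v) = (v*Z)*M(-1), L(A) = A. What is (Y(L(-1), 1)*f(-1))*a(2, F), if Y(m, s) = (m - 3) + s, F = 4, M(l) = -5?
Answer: -480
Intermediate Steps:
a(Z, v) = -5*Z*v (a(Z, v) = (v*Z)*(-5) = (Z*v)*(-5) = -5*Z*v)
Y(m, s) = -3 + m + s (Y(m, s) = (-3 + m) + s = -3 + m + s)
(Y(L(-1), 1)*f(-1))*a(2, F) = ((-3 - 1 + 1)*(-4))*(-5*2*4) = -3*(-4)*(-40) = 12*(-40) = -480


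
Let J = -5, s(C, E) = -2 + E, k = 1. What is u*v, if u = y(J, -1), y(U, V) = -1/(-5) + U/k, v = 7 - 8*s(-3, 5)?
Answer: 408/5 ≈ 81.600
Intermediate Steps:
v = -17 (v = 7 - 8*(-2 + 5) = 7 - 8*3 = 7 - 24 = -17)
y(U, V) = ⅕ + U (y(U, V) = -1/(-5) + U/1 = -1*(-⅕) + U*1 = ⅕ + U)
u = -24/5 (u = ⅕ - 5 = -24/5 ≈ -4.8000)
u*v = -24/5*(-17) = 408/5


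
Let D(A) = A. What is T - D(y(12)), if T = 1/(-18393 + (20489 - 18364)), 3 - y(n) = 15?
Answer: 195215/16268 ≈ 12.000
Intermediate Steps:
y(n) = -12 (y(n) = 3 - 1*15 = 3 - 15 = -12)
T = -1/16268 (T = 1/(-18393 + 2125) = 1/(-16268) = -1/16268 ≈ -6.1470e-5)
T - D(y(12)) = -1/16268 - 1*(-12) = -1/16268 + 12 = 195215/16268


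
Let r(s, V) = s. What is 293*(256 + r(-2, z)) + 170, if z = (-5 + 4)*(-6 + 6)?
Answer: 74592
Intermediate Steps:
z = 0 (z = -1*0 = 0)
293*(256 + r(-2, z)) + 170 = 293*(256 - 2) + 170 = 293*254 + 170 = 74422 + 170 = 74592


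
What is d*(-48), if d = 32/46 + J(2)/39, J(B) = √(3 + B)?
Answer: -768/23 - 16*√5/13 ≈ -36.143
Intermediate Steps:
d = 16/23 + √5/39 (d = 32/46 + √(3 + 2)/39 = 32*(1/46) + √5*(1/39) = 16/23 + √5/39 ≈ 0.75299)
d*(-48) = (16/23 + √5/39)*(-48) = -768/23 - 16*√5/13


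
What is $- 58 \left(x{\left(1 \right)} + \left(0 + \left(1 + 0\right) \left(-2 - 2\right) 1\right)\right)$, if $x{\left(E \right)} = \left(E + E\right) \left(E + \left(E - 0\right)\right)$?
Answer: $0$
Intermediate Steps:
$x{\left(E \right)} = 4 E^{2}$ ($x{\left(E \right)} = 2 E \left(E + \left(E + 0\right)\right) = 2 E \left(E + E\right) = 2 E 2 E = 4 E^{2}$)
$- 58 \left(x{\left(1 \right)} + \left(0 + \left(1 + 0\right) \left(-2 - 2\right) 1\right)\right) = - 58 \left(4 \cdot 1^{2} + \left(0 + \left(1 + 0\right) \left(-2 - 2\right) 1\right)\right) = - 58 \left(4 \cdot 1 + \left(0 + 1 \left(-4\right) 1\right)\right) = - 58 \left(4 + \left(0 - 4\right)\right) = - 58 \left(4 - 4\right) = \left(-58\right) 0 = 0$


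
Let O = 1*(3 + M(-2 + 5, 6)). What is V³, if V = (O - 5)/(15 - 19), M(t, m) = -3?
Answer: 125/64 ≈ 1.9531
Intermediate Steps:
O = 0 (O = 1*(3 - 3) = 1*0 = 0)
V = 5/4 (V = (0 - 5)/(15 - 19) = -5/(-4) = -5*(-¼) = 5/4 ≈ 1.2500)
V³ = (5/4)³ = 125/64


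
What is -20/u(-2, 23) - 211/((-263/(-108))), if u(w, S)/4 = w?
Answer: -44261/526 ≈ -84.146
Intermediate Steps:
u(w, S) = 4*w
-20/u(-2, 23) - 211/((-263/(-108))) = -20/(4*(-2)) - 211/((-263/(-108))) = -20/(-8) - 211/((-263*(-1/108))) = -20*(-1/8) - 211/263/108 = 5/2 - 211*108/263 = 5/2 - 22788/263 = -44261/526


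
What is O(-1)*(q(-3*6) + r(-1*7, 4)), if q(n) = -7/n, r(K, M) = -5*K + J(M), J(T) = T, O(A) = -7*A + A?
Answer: 709/3 ≈ 236.33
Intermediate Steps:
O(A) = -6*A
r(K, M) = M - 5*K (r(K, M) = -5*K + M = M - 5*K)
O(-1)*(q(-3*6) + r(-1*7, 4)) = (-6*(-1))*(-7/((-3*6)) + (4 - (-5)*7)) = 6*(-7/(-18) + (4 - 5*(-7))) = 6*(-7*(-1/18) + (4 + 35)) = 6*(7/18 + 39) = 6*(709/18) = 709/3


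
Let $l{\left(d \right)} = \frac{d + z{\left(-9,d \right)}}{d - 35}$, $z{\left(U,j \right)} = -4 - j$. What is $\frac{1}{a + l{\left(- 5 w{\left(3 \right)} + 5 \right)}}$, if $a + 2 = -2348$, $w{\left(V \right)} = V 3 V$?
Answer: $- \frac{165}{387746} \approx -0.00042554$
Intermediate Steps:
$w{\left(V \right)} = 3 V^{2}$ ($w{\left(V \right)} = 3 V V = 3 V^{2}$)
$a = -2350$ ($a = -2 - 2348 = -2350$)
$l{\left(d \right)} = - \frac{4}{-35 + d}$ ($l{\left(d \right)} = \frac{d - \left(4 + d\right)}{d - 35} = - \frac{4}{-35 + d}$)
$\frac{1}{a + l{\left(- 5 w{\left(3 \right)} + 5 \right)}} = \frac{1}{-2350 - \frac{4}{-35 + \left(- 5 \cdot 3 \cdot 3^{2} + 5\right)}} = \frac{1}{-2350 - \frac{4}{-35 + \left(- 5 \cdot 3 \cdot 9 + 5\right)}} = \frac{1}{-2350 - \frac{4}{-35 + \left(\left(-5\right) 27 + 5\right)}} = \frac{1}{-2350 - \frac{4}{-35 + \left(-135 + 5\right)}} = \frac{1}{-2350 - \frac{4}{-35 - 130}} = \frac{1}{-2350 - \frac{4}{-165}} = \frac{1}{-2350 - - \frac{4}{165}} = \frac{1}{-2350 + \frac{4}{165}} = \frac{1}{- \frac{387746}{165}} = - \frac{165}{387746}$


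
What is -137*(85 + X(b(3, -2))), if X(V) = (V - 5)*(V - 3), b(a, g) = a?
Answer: -11645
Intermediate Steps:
X(V) = (-5 + V)*(-3 + V)
-137*(85 + X(b(3, -2))) = -137*(85 + (15 + 3² - 8*3)) = -137*(85 + (15 + 9 - 24)) = -137*(85 + 0) = -137*85 = -11645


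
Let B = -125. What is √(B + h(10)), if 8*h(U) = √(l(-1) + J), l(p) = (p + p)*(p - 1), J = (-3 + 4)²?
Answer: √(-2000 + 2*√5)/4 ≈ 11.168*I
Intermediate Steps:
J = 1 (J = 1² = 1)
l(p) = 2*p*(-1 + p) (l(p) = (2*p)*(-1 + p) = 2*p*(-1 + p))
h(U) = √5/8 (h(U) = √(2*(-1)*(-1 - 1) + 1)/8 = √(2*(-1)*(-2) + 1)/8 = √(4 + 1)/8 = √5/8)
√(B + h(10)) = √(-125 + √5/8)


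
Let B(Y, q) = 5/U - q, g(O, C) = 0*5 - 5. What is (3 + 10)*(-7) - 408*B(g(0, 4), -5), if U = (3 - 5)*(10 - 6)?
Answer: -1876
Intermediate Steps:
U = -8 (U = -2*4 = -8)
g(O, C) = -5 (g(O, C) = 0 - 5 = -5)
B(Y, q) = -5/8 - q (B(Y, q) = 5/(-8) - q = 5*(-⅛) - q = -5/8 - q)
(3 + 10)*(-7) - 408*B(g(0, 4), -5) = (3 + 10)*(-7) - 408*(-5/8 - 1*(-5)) = 13*(-7) - 408*(-5/8 + 5) = -91 - 408*35/8 = -91 - 1785 = -1876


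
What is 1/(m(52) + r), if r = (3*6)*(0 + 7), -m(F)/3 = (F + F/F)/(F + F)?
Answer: 104/12945 ≈ 0.0080340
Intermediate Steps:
m(F) = -3*(1 + F)/(2*F) (m(F) = -3*(F + F/F)/(F + F) = -3*(F + 1)/(2*F) = -3*(1 + F)*1/(2*F) = -3*(1 + F)/(2*F))
r = 126 (r = 18*7 = 126)
1/(m(52) + r) = 1/((3/2)*(-1 - 1*52)/52 + 126) = 1/((3/2)*(1/52)*(-1 - 52) + 126) = 1/((3/2)*(1/52)*(-53) + 126) = 1/(-159/104 + 126) = 1/(12945/104) = 104/12945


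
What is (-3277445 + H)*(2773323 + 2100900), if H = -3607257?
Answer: -33557572836546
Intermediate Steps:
(-3277445 + H)*(2773323 + 2100900) = (-3277445 - 3607257)*(2773323 + 2100900) = -6884702*4874223 = -33557572836546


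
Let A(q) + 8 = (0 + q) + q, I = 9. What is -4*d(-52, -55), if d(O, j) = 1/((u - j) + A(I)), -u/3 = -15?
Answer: -2/55 ≈ -0.036364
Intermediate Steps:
u = 45 (u = -3*(-15) = 45)
A(q) = -8 + 2*q (A(q) = -8 + ((0 + q) + q) = -8 + (q + q) = -8 + 2*q)
d(O, j) = 1/(55 - j) (d(O, j) = 1/((45 - j) + (-8 + 2*9)) = 1/((45 - j) + (-8 + 18)) = 1/((45 - j) + 10) = 1/(55 - j))
-4*d(-52, -55) = -(-4)/(-55 - 55) = -(-4)/(-110) = -(-4)*(-1)/110 = -4*1/110 = -2/55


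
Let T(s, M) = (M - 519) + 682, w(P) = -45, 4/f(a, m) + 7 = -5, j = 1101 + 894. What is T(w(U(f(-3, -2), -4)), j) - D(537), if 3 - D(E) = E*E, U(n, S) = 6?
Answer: 290524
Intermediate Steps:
j = 1995
f(a, m) = -⅓ (f(a, m) = 4/(-7 - 5) = 4/(-12) = 4*(-1/12) = -⅓)
D(E) = 3 - E² (D(E) = 3 - E*E = 3 - E²)
T(s, M) = 163 + M (T(s, M) = (-519 + M) + 682 = 163 + M)
T(w(U(f(-3, -2), -4)), j) - D(537) = (163 + 1995) - (3 - 1*537²) = 2158 - (3 - 1*288369) = 2158 - (3 - 288369) = 2158 - 1*(-288366) = 2158 + 288366 = 290524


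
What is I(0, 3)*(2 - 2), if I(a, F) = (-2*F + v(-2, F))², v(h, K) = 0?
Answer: 0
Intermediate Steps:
I(a, F) = 4*F² (I(a, F) = (-2*F + 0)² = (-2*F)² = 4*F²)
I(0, 3)*(2 - 2) = (4*3²)*(2 - 2) = (4*9)*0 = 36*0 = 0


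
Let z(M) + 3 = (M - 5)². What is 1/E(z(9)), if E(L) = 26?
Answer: 1/26 ≈ 0.038462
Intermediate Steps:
z(M) = -3 + (-5 + M)² (z(M) = -3 + (M - 5)² = -3 + (-5 + M)²)
1/E(z(9)) = 1/26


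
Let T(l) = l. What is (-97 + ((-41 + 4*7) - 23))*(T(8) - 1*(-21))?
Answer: -3857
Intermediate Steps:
(-97 + ((-41 + 4*7) - 23))*(T(8) - 1*(-21)) = (-97 + ((-41 + 4*7) - 23))*(8 - 1*(-21)) = (-97 + ((-41 + 28) - 23))*(8 + 21) = (-97 + (-13 - 23))*29 = (-97 - 36)*29 = -133*29 = -3857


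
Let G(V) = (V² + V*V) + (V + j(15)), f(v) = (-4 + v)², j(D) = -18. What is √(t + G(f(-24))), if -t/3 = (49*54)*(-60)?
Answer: √1706358 ≈ 1306.3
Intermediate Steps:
t = 476280 (t = -3*49*54*(-60) = -7938*(-60) = -3*(-158760) = 476280)
G(V) = -18 + V + 2*V² (G(V) = (V² + V*V) + (V - 18) = (V² + V²) + (-18 + V) = 2*V² + (-18 + V) = -18 + V + 2*V²)
√(t + G(f(-24))) = √(476280 + (-18 + (-4 - 24)² + 2*((-4 - 24)²)²)) = √(476280 + (-18 + (-28)² + 2*((-28)²)²)) = √(476280 + (-18 + 784 + 2*784²)) = √(476280 + (-18 + 784 + 2*614656)) = √(476280 + (-18 + 784 + 1229312)) = √(476280 + 1230078) = √1706358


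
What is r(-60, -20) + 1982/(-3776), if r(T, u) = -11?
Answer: -21759/1888 ≈ -11.525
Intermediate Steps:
r(-60, -20) + 1982/(-3776) = -11 + 1982/(-3776) = -11 + 1982*(-1/3776) = -11 - 991/1888 = -21759/1888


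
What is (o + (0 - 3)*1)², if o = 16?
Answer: 169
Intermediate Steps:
(o + (0 - 3)*1)² = (16 + (0 - 3)*1)² = (16 - 3*1)² = (16 - 3)² = 13² = 169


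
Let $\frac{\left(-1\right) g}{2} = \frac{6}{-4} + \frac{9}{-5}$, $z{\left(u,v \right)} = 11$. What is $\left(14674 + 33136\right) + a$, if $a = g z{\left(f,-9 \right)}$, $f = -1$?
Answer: $\frac{239413}{5} \approx 47883.0$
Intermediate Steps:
$g = \frac{33}{5}$ ($g = - 2 \left(\frac{6}{-4} + \frac{9}{-5}\right) = - 2 \left(6 \left(- \frac{1}{4}\right) + 9 \left(- \frac{1}{5}\right)\right) = - 2 \left(- \frac{3}{2} - \frac{9}{5}\right) = \left(-2\right) \left(- \frac{33}{10}\right) = \frac{33}{5} \approx 6.6$)
$a = \frac{363}{5}$ ($a = \frac{33}{5} \cdot 11 = \frac{363}{5} \approx 72.6$)
$\left(14674 + 33136\right) + a = \left(14674 + 33136\right) + \frac{363}{5} = 47810 + \frac{363}{5} = \frac{239413}{5}$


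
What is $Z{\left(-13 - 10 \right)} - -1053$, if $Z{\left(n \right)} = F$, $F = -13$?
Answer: $1040$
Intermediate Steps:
$Z{\left(n \right)} = -13$
$Z{\left(-13 - 10 \right)} - -1053 = -13 - -1053 = -13 + 1053 = 1040$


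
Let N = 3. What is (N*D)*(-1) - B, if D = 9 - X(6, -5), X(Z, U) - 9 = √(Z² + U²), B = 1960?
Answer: -1960 + 3*√61 ≈ -1936.6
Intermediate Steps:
X(Z, U) = 9 + √(U² + Z²) (X(Z, U) = 9 + √(Z² + U²) = 9 + √(U² + Z²))
D = -√61 (D = 9 - (9 + √((-5)² + 6²)) = 9 - (9 + √(25 + 36)) = 9 - (9 + √61) = 9 + (-9 - √61) = -√61 ≈ -7.8102)
(N*D)*(-1) - B = (3*(-√61))*(-1) - 1*1960 = -3*√61*(-1) - 1960 = 3*√61 - 1960 = -1960 + 3*√61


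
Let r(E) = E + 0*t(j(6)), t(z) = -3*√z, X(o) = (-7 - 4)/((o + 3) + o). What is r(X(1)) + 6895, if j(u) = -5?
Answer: 34464/5 ≈ 6892.8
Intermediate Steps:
X(o) = -11/(3 + 2*o) (X(o) = -11/((3 + o) + o) = -11/(3 + 2*o))
r(E) = E (r(E) = E + 0*(-3*I*√5) = E + 0 = E)
r(X(1)) + 6895 = -11/(3 + 2*1) + 6895 = -11/(3 + 2) + 6895 = -11/5 + 6895 = 34464/5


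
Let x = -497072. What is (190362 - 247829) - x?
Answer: 439605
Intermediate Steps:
(190362 - 247829) - x = (190362 - 247829) - 1*(-497072) = -57467 + 497072 = 439605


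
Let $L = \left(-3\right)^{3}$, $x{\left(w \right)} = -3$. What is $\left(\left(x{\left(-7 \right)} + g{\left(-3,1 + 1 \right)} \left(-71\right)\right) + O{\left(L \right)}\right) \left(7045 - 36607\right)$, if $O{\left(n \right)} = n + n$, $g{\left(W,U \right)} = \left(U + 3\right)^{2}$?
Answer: $54157584$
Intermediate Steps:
$g{\left(W,U \right)} = \left(3 + U\right)^{2}$
$L = -27$
$O{\left(n \right)} = 2 n$
$\left(\left(x{\left(-7 \right)} + g{\left(-3,1 + 1 \right)} \left(-71\right)\right) + O{\left(L \right)}\right) \left(7045 - 36607\right) = \left(\left(-3 + \left(3 + \left(1 + 1\right)\right)^{2} \left(-71\right)\right) + 2 \left(-27\right)\right) \left(7045 - 36607\right) = \left(\left(-3 + \left(3 + 2\right)^{2} \left(-71\right)\right) - 54\right) \left(-29562\right) = \left(\left(-3 + 5^{2} \left(-71\right)\right) - 54\right) \left(-29562\right) = \left(\left(-3 + 25 \left(-71\right)\right) - 54\right) \left(-29562\right) = \left(\left(-3 - 1775\right) - 54\right) \left(-29562\right) = \left(-1778 - 54\right) \left(-29562\right) = \left(-1832\right) \left(-29562\right) = 54157584$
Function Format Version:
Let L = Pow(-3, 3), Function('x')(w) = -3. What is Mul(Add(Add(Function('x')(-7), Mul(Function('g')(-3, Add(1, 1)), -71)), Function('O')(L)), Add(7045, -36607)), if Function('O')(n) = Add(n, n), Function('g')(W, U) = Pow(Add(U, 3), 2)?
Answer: 54157584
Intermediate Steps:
Function('g')(W, U) = Pow(Add(3, U), 2)
L = -27
Function('O')(n) = Mul(2, n)
Mul(Add(Add(Function('x')(-7), Mul(Function('g')(-3, Add(1, 1)), -71)), Function('O')(L)), Add(7045, -36607)) = Mul(Add(Add(-3, Mul(Pow(Add(3, Add(1, 1)), 2), -71)), Mul(2, -27)), Add(7045, -36607)) = Mul(Add(Add(-3, Mul(Pow(Add(3, 2), 2), -71)), -54), -29562) = Mul(Add(Add(-3, Mul(Pow(5, 2), -71)), -54), -29562) = Mul(Add(Add(-3, Mul(25, -71)), -54), -29562) = Mul(Add(Add(-3, -1775), -54), -29562) = Mul(Add(-1778, -54), -29562) = Mul(-1832, -29562) = 54157584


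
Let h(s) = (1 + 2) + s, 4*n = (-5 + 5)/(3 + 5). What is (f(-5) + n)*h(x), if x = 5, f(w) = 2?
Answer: 16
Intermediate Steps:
n = 0 (n = ((-5 + 5)/(3 + 5))/4 = (0/8)/4 = (0*(1/8))/4 = (1/4)*0 = 0)
h(s) = 3 + s
(f(-5) + n)*h(x) = (2 + 0)*(3 + 5) = 2*8 = 16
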